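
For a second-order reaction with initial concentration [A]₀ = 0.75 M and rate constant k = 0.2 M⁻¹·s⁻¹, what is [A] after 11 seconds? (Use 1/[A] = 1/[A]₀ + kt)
0.2830 M

1/[A] = 1/[A]₀ + k·t = 1/0.75 + (0.2)·(11) = 1.3333 + 2.2000 = 3.5333
[A] = 1/3.5333 = 0.2830 M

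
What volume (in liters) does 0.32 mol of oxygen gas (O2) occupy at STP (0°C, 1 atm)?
At STP, 1 mol of gas occupies 22.4 L
Volume = 0.32 mol × 22.4 L/mol = 7.17 L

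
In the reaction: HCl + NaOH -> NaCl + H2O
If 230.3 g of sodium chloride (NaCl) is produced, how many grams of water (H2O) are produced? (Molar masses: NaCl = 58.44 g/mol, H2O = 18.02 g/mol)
Moles of NaCl = 230.3 g ÷ 58.44 g/mol = 3.94079 mol
Mole ratio: 1 mol H2O / 1 mol NaCl
Moles of H2O = 3.94079 × (1/1) = 3.94079 mol
Mass of H2O = 3.94079 mol × 18.02 g/mol = 71.01 g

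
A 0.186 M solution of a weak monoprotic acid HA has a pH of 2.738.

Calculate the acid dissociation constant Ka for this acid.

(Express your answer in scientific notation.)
K_a = 1.81e-05

[H⁺] = 10^(−pH) = 10^(−2.738) = 1.828e-03 M. For HA ⇌ H⁺ + A⁻, Ka = x²/(C − x) = (1.828e-03)²/(0.186 − 1.828e-03) = 1.81e-05.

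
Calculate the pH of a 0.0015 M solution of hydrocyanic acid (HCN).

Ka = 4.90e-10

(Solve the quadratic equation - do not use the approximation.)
pH = 6.07

x² + Ka×x - Ka×C = 0. Using quadratic formula: [H⁺] = 8.5708e-07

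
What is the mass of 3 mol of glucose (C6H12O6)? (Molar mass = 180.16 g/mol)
Mass = 3 mol × 180.16 g/mol = 540.5 g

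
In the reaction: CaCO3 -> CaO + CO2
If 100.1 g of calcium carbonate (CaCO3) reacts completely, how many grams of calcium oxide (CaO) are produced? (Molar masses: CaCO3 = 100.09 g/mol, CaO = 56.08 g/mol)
Moles of CaCO3 = 100.1 g ÷ 100.09 g/mol = 1.0001 mol
Mole ratio: 1 mol CaO / 1 mol CaCO3
Moles of CaO = 1.0001 × (1/1) = 1.0001 mol
Mass of CaO = 1.0001 mol × 56.08 g/mol = 56.09 g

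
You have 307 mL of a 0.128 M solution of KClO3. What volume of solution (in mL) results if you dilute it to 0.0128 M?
Using M₁V₁ = M₂V₂:
0.128 × 307 = 0.0128 × V₂
V₂ = (0.128 × 307) / 0.0128 = 3070 mL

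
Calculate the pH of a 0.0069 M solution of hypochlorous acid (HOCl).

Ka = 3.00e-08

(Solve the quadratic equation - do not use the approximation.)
pH = 4.84

x² + Ka×x - Ka×C = 0. Using quadratic formula: [H⁺] = 1.4373e-05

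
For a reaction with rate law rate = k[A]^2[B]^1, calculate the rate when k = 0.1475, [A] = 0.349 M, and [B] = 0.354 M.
0.00636 M/s

rate = k·[A]^2·[B]^1 = 0.1475·(0.349)^2·(0.354)^1 = 0.1475·0.121801·0.354 = 0.00636 M/s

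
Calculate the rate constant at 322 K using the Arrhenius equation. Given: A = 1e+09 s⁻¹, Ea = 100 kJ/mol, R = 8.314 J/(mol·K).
5.99e-08 s⁻¹

k = A·exp(-Ea/(R·T)) = 1e+09·exp(-100000/(8.314·322)) = 1e+09·exp(-37.3537) = 1e+09·5.9907e-17 = 5.99e-08 s⁻¹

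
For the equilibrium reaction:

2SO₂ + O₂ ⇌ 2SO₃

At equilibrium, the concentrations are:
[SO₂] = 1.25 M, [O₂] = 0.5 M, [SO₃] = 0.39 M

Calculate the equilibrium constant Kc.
K_c = 0.1947

Kc = ([SO₃]^2) / ([SO₂]^2 × [O₂])
   = ((0.39)^2) / ((1.25)^2·(0.5))
   = 0.1521 / 0.78125 = 0.1947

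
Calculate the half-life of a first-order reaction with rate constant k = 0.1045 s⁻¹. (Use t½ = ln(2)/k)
6.63 s

t½ = ln(2)/k = 0.6931/0.1045 = 6.63 s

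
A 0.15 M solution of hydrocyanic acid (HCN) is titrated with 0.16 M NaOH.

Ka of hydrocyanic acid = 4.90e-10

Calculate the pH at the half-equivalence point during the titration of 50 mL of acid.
pH = pKa = 9.31

At the half-equivalence point, [HA] = [A⁻], so by Henderson–Hasselbalch pH = pKa + log(1) = pKa.
pKa = −log(4.90e-10) = 9.31.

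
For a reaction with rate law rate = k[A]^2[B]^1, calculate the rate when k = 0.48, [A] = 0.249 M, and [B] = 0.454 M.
0.01351 M/s

rate = k·[A]^2·[B]^1 = 0.48·(0.249)^2·(0.454)^1 = 0.48·0.062001·0.454 = 0.01351 M/s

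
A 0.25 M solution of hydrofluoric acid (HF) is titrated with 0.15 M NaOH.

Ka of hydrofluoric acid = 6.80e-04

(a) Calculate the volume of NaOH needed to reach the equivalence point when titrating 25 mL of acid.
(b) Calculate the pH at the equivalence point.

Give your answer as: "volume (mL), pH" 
V = 41.7 mL, pH = 8.07

(a) At equivalence: moles acid = moles base.
moles acid = 0.25 × 0.025 = 0.00625 mol; V_NaOH = 0.00625/0.15 = 0.04167 L = 41.7 mL.
(b) At equivalence, all acid → conjugate base A⁻ at [A⁻] = 0.00625/0.06667 = 0.09375 M.
Kb = Kw/Ka = 1.0e-14/6.80e-04 = 1.471e-11; [OH⁻] = √(Kb·[A⁻]) = 1.174e-06; pOH = 5.93; pH = 14 − pOH = 8.07.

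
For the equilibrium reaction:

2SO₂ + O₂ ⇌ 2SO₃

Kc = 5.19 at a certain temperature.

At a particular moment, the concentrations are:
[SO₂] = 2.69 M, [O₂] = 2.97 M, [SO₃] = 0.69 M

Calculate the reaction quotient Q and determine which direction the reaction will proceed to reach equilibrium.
Q = 0.022, Q < K, reaction proceeds forward (toward products)

Q = ([SO₃]^2) / ([SO₂]^2 × [O₂])
  = ((0.69)^2) / ((2.69)^2·(2.97)) = 0.4761/21.491 = 0.02215
Since Q = 0.02215 < Kc = 5.19, the reaction proceeds forward (toward products) to reach equilibrium.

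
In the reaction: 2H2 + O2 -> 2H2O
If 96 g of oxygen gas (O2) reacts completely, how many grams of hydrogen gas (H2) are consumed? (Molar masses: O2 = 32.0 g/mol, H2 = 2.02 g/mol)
Moles of O2 = 96 g ÷ 32.0 g/mol = 3 mol
Mole ratio: 2 mol H2 / 1 mol O2
Moles of H2 = 3 × (2/1) = 6 mol
Mass of H2 = 6 mol × 2.02 g/mol = 12.12 g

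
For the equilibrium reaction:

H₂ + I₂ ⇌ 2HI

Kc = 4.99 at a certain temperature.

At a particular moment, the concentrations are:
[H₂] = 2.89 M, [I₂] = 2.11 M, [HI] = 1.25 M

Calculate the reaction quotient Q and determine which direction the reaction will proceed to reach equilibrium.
Q = 0.256, Q < K, reaction proceeds forward (toward products)

Q = ([HI]^2) / ([H₂] × [I₂])
  = ((1.25)^2) / ((2.89)·(2.11)) = 1.5625/6.0979 = 0.2562
Since Q = 0.2562 < Kc = 4.99, the reaction proceeds forward (toward products) to reach equilibrium.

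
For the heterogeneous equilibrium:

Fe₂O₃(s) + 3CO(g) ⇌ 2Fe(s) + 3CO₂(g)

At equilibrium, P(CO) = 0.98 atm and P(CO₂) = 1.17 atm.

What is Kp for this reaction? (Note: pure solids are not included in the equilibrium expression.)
K_p = 1.702

Solids (Fe₂O₃, Fe) are excluded.
Kp = P(CO₂)³/P(CO)³ = (1.17)³/(0.98)³ = 1.602/0.9412 = 1.702.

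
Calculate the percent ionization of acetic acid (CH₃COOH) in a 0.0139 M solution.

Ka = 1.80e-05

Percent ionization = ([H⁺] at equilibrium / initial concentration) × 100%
Percent ionization = 3.53%

Let x = [H⁺]. Ka = x²/(C - x) ⇒ x² + (1.80e-05)x - (1.80e-05)(0.0139) = 0. x = 4.9128e-04. Percent = (4.9128e-04/0.0139) × 100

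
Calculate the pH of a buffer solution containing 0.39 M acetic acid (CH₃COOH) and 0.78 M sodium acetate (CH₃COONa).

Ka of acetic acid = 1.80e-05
pH = 5.05

pKa = -log(1.80e-05) = 4.74. pH = pKa + log([A⁻]/[HA]) = 4.74 + log(0.78/0.39)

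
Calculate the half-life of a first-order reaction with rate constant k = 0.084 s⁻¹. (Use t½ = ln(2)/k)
8.25 s

t½ = ln(2)/k = 0.6931/0.084 = 8.25 s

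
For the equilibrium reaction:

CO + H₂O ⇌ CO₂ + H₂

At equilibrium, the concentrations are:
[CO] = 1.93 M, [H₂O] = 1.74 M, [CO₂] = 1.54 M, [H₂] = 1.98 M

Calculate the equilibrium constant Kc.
K_c = 0.9080

Kc = ([CO₂] × [H₂]) / ([CO] × [H₂O])
   = ((1.54)·(1.98)) / ((1.93)·(1.74))
   = 3.0492 / 3.3582 = 0.9080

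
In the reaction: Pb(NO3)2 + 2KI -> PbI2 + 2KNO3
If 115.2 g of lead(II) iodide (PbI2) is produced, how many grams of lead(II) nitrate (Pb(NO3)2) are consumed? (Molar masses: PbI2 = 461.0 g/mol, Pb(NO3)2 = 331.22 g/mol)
Moles of PbI2 = 115.2 g ÷ 461.0 g/mol = 0.249892 mol
Mole ratio: 1 mol Pb(NO3)2 / 1 mol PbI2
Moles of Pb(NO3)2 = 0.249892 × (1/1) = 0.249892 mol
Mass of Pb(NO3)2 = 0.249892 mol × 331.22 g/mol = 82.77 g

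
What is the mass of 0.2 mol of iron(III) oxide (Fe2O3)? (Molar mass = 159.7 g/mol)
Mass = 0.2 mol × 159.7 g/mol = 31.94 g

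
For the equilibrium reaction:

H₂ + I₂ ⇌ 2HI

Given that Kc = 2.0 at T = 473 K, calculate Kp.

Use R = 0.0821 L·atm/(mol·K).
K_p = 2.0000

Δn = (moles gaseous products) − (moles gaseous reactants) = 0
T = 473 K; RT = 0.0821 × 473 = 38.8333
Kp = Kc·(RT)^Δn = 2.0 × (38.8333)^0 = 2.0 × 1 = 2.0000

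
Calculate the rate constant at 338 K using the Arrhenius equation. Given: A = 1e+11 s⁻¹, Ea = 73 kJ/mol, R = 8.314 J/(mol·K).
5.23e-01 s⁻¹

k = A·exp(-Ea/(R·T)) = 1e+11·exp(-73000/(8.314·338)) = 1e+11·exp(-25.9774) = 1e+11·5.2257e-12 = 5.23e-01 s⁻¹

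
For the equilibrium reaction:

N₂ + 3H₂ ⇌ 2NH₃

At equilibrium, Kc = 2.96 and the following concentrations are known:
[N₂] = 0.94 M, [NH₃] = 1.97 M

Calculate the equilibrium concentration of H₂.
[H₂] = 1.1173 M

Kc = ([NH₃]^2) / ([N₂] × [H₂]^3) = 2.96
[H₂]^3 = (product terms)/(Kc · other reactant terms) = 3.8809 / (2.96 · 0.94) = 1.3948
[H₂] = (1.3948)^(1/3) = 1.1173 M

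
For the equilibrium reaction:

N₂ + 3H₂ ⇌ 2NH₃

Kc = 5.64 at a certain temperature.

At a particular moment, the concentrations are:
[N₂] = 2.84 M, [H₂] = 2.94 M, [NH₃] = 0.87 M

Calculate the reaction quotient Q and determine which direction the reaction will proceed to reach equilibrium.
Q = 0.010, Q < K, reaction proceeds forward (toward products)

Q = ([NH₃]^2) / ([N₂] × [H₂]^3)
  = ((0.87)^2) / ((2.84)·(2.94)^3) = 0.7569/72.171 = 0.01049
Since Q = 0.01049 < Kc = 5.64, the reaction proceeds forward (toward products) to reach equilibrium.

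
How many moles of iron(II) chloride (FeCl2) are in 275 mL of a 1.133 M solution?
Moles = Molarity × Volume (L)
Moles = 1.133 M × 0.275 L = 0.3116 mol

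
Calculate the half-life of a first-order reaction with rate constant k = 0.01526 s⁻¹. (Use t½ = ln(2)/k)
45.42 s

t½ = ln(2)/k = 0.6931/0.01526 = 45.42 s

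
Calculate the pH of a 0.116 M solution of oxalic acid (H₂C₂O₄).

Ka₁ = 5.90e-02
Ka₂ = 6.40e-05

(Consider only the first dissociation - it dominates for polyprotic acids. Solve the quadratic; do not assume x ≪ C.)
pH = 1.23

x² + Ka₁·x − Ka₁·C = 0 with Ka₁ = 5.90e-02, C = 0.116.
x = (−Ka₁ + √(Ka₁² + 4·Ka₁·C))/2 = 5.8331e-02 M, so pH = 1.23.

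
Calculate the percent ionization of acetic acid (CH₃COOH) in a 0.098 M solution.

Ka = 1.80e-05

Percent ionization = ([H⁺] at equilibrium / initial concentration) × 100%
Percent ionization = 1.35%

Let x = [H⁺]. Ka = x²/(C - x) ⇒ x² + (1.80e-05)x - (1.80e-05)(0.098) = 0. x = 1.3192e-03. Percent = (1.3192e-03/0.098) × 100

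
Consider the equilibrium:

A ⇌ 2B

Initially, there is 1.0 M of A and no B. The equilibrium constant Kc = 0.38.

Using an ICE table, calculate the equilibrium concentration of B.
[B] = 0.529 M

ICE: [A] = 1.0 − x, [B] = 2x.
Kc = (2x)²/(1.0 − x) = 0.38 ⇒ 4x² + 0.38x − 0.38 = 0.
x = (−0.38 + √(0.38² + 4·4·0.38))/(2·4) = (−0.38 + √6.2244)/8 = 0.26436.
[B] = 2x = 0.529 M.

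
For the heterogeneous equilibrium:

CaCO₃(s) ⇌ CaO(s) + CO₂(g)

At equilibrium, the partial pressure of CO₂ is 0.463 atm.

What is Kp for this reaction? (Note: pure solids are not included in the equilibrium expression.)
K_p = 0.463

Solids (CaCO₃, CaO) have activity 1 and are excluded.
Kp = P(CO₂) = 0.463.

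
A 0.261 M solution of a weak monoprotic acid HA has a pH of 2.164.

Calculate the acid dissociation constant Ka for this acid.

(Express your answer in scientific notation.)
K_a = 1.85e-04

[H⁺] = 10^(−pH) = 10^(−2.164) = 6.855e-03 M. For HA ⇌ H⁺ + A⁻, Ka = x²/(C − x) = (6.855e-03)²/(0.261 − 6.855e-03) = 1.85e-04.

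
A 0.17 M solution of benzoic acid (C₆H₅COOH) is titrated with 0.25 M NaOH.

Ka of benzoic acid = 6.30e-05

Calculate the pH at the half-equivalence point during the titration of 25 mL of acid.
pH = pKa = 4.20

At the half-equivalence point, [HA] = [A⁻], so by Henderson–Hasselbalch pH = pKa + log(1) = pKa.
pKa = −log(6.30e-05) = 4.20.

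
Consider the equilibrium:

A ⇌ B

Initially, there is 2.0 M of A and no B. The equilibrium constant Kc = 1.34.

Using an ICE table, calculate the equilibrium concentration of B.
[B] = 1.145 M

ICE: [A] = 2.0 − x, [B] = x.
Kc = x/(2.0 − x) = 1.34 ⇒ x = 1.34·2.0/(1 + 1.34) = 2.68/2.34 = 1.145.
[B] = x = 1.145 M.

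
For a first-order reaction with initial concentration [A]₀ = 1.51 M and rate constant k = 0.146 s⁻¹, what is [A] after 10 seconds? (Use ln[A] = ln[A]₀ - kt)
0.3507 M

ln[A] = ln[A]₀ - k·t = ln(1.51) - (0.146)·(10) = 0.4121 - 1.4600 = -1.0479
[A] = e^(-1.0479) = 0.3507 M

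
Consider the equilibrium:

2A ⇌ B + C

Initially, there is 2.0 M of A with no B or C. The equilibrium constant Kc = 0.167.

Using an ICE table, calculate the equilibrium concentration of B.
[B] = 0.450 M

ICE: [A] = 2.0 − 2x, [B] = [C] = x.
Kc = x²/(2.0 − 2x)² = 0.167 ⇒ √Kc = x/(2.0 − 2x).
x = √0.167·2.0/(1 + 2√0.167) = 0.40866·2.0/1.8173 = 0.44974.
[B] = x = 0.450 M.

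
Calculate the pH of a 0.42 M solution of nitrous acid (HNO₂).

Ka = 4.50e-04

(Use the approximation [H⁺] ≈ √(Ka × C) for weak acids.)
pH = 1.86

[H⁺] = √(Ka × C) = √(4.50e-04 × 0.42) = 1.3748e-02. pH = -log(1.3748e-02)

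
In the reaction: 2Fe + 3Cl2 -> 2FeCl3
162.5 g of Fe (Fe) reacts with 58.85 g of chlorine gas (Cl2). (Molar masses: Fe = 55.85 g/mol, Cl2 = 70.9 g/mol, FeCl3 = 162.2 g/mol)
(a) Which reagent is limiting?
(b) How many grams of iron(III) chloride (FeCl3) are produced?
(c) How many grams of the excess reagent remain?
(a) Cl2, (b) 89.76 g, (c) 131.6 g

Moles of Fe = 162.5 g ÷ 55.85 g/mol = 2.90958 mol
Moles of Cl2 = 58.85 g ÷ 70.9 g/mol = 0.830042 mol
Moles ÷ coefficient: Fe: 2.90958/2 = 1.455, Cl2: 0.830042/3 = 0.2767
(a) Cl2 has the smaller value, so Cl2 is the limiting reagent.
(b) Moles of FeCl3 = 0.830042 mol Cl2 × (2/3) = 0.553362 mol; mass = 0.553362 mol × 162.2 g/mol = 89.76 g
(c) Fe consumed = 0.830042 × (2/3) = 0.553362 mol; remaining = 2.90958 − 0.553362 = 2.35622 mol; mass = 2.35622 mol × 55.85 g/mol = 131.6 g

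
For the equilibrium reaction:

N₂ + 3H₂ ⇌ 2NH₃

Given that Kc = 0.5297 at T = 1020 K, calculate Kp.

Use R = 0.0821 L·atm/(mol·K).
K_p = 7.55e-05

Δn = (moles gaseous products) − (moles gaseous reactants) = -2
T = 1020 K; RT = 0.0821 × 1020 = 83.742
Kp = Kc·(RT)^Δn = 0.5297 × (83.742)^-2 = 0.5297 × 0.000142598 = 7.55e-05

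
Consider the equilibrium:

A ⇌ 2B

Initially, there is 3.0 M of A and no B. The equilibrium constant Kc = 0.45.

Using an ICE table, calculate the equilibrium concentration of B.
[B] = 1.055 M

ICE: [A] = 3.0 − x, [B] = 2x.
Kc = (2x)²/(3.0 − x) = 0.45 ⇒ 4x² + 0.45x − 1.35 = 0.
x = (−0.45 + √(0.45² + 4·4·1.35))/(2·4) = (−0.45 + √21.803)/8 = 0.52741.
[B] = 2x = 1.055 M.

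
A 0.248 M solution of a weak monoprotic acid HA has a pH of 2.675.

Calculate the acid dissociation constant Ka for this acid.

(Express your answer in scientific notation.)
K_a = 1.82e-05

[H⁺] = 10^(−pH) = 10^(−2.675) = 2.113e-03 M. For HA ⇌ H⁺ + A⁻, Ka = x²/(C − x) = (2.113e-03)²/(0.248 − 2.113e-03) = 1.82e-05.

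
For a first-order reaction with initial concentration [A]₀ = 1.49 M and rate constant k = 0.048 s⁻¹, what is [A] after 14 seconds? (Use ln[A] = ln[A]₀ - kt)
0.7609 M

ln[A] = ln[A]₀ - k·t = ln(1.49) - (0.048)·(14) = 0.3988 - 0.6720 = -0.2732
[A] = e^(-0.2732) = 0.7609 M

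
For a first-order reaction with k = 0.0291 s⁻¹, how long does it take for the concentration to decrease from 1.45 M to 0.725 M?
23.82 s

From ln[A] = ln[A]₀ - k·t: t = ln([A]₀/[A])/k = ln(1.45/0.725)/0.0291 = ln(2.0000)/0.0291 = 0.6931/0.0291 = 23.82 s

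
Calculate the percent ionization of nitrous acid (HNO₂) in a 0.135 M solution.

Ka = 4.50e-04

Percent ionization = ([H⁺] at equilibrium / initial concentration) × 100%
Percent ionization = 5.61%

Let x = [H⁺]. Ka = x²/(C - x) ⇒ x² + (4.50e-04)x - (4.50e-04)(0.135) = 0. x = 7.5725e-03. Percent = (7.5725e-03/0.135) × 100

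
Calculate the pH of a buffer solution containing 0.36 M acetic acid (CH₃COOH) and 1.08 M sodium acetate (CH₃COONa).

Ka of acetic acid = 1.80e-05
pH = 5.22

pKa = -log(1.80e-05) = 4.74. pH = pKa + log([A⁻]/[HA]) = 4.74 + log(1.08/0.36)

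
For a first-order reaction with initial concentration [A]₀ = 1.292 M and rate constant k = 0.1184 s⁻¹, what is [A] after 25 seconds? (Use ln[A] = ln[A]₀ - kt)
0.0670 M

ln[A] = ln[A]₀ - k·t = ln(1.292) - (0.1184)·(25) = 0.2562 - 2.9600 = -2.7038
[A] = e^(-2.7038) = 0.0670 M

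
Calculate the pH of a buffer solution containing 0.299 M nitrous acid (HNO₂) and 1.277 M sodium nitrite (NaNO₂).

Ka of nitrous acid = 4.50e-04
pH = 3.98

pKa = -log(4.50e-04) = 3.35. pH = pKa + log([A⁻]/[HA]) = 3.35 + log(1.277/0.299)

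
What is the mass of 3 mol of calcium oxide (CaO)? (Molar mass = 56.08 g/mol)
Mass = 3 mol × 56.08 g/mol = 168.2 g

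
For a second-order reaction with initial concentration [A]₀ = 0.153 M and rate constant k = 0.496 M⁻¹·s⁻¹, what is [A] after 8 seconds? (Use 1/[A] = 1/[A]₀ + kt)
0.0952 M

1/[A] = 1/[A]₀ + k·t = 1/0.153 + (0.496)·(8) = 6.5359 + 3.9680 = 10.5039
[A] = 1/10.5039 = 0.0952 M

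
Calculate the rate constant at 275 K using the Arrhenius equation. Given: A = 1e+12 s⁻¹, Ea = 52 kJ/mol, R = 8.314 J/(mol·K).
1.33e+02 s⁻¹

k = A·exp(-Ea/(R·T)) = 1e+12·exp(-52000/(8.314·275)) = 1e+12·exp(-22.7437) = 1e+12·1.3260e-10 = 1.33e+02 s⁻¹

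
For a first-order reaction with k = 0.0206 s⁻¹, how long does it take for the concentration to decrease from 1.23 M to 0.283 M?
71.33 s

From ln[A] = ln[A]₀ - k·t: t = ln([A]₀/[A])/k = ln(1.23/0.283)/0.0206 = ln(4.3463)/0.0206 = 1.4693/0.0206 = 71.33 s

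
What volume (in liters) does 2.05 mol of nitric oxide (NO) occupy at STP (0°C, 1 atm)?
At STP, 1 mol of gas occupies 22.4 L
Volume = 2.05 mol × 22.4 L/mol = 45.92 L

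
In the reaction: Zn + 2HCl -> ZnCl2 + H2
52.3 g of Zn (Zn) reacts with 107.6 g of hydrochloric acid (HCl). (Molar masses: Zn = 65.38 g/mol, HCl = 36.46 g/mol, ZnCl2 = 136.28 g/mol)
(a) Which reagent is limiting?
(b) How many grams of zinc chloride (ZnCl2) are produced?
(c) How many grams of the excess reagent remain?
(a) Zn, (b) 109 g, (c) 49.27 g

Moles of Zn = 52.3 g ÷ 65.38 g/mol = 0.799939 mol
Moles of HCl = 107.6 g ÷ 36.46 g/mol = 2.95118 mol
Moles ÷ coefficient: Zn: 0.799939/1 = 0.7999, HCl: 2.95118/2 = 1.476
(a) Zn has the smaller value, so Zn is the limiting reagent.
(b) Moles of ZnCl2 = 0.799939 mol Zn × (1/1) = 0.799939 mol; mass = 0.799939 mol × 136.28 g/mol = 109 g
(c) HCl consumed = 0.799939 × (2/1) = 1.59988 mol; remaining = 2.95118 − 1.59988 = 1.3513 mol; mass = 1.3513 mol × 36.46 g/mol = 49.27 g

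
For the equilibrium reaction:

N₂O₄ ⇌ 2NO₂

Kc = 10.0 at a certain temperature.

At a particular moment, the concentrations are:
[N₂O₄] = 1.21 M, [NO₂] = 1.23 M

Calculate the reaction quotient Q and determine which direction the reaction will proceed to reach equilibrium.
Q = 1.250, Q < K, reaction proceeds forward (toward products)

Q = ([NO₂]^2) / ([N₂O₄])
  = ((1.23)^2) / ((1.21)) = 1.5129/1.21 = 1.25
Since Q = 1.25 < Kc = 10.0, the reaction proceeds forward (toward products) to reach equilibrium.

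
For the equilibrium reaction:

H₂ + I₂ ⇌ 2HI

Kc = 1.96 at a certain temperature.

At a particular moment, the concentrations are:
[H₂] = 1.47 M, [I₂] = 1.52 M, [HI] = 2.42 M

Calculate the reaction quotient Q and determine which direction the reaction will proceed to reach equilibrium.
Q = 2.621, Q > K, reaction proceeds reverse (toward reactants)

Q = ([HI]^2) / ([H₂] × [I₂])
  = ((2.42)^2) / ((1.47)·(1.52)) = 5.8564/2.2344 = 2.621
Since Q = 2.621 > Kc = 1.96, the reaction proceeds reverse (toward reactants) to reach equilibrium.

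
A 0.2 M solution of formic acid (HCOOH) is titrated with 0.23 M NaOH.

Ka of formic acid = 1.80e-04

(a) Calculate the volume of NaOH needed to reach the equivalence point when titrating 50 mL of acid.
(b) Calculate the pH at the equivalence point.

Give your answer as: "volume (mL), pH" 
V = 43.5 mL, pH = 8.39

(a) At equivalence: moles acid = moles base.
moles acid = 0.2 × 0.05 = 0.01 mol; V_NaOH = 0.01/0.23 = 0.04348 L = 43.5 mL.
(b) At equivalence, all acid → conjugate base A⁻ at [A⁻] = 0.01/0.09348 = 0.107 M.
Kb = Kw/Ka = 1.0e-14/1.80e-04 = 5.556e-11; [OH⁻] = √(Kb·[A⁻]) = 2.438e-06; pOH = 5.61; pH = 14 − pOH = 8.39.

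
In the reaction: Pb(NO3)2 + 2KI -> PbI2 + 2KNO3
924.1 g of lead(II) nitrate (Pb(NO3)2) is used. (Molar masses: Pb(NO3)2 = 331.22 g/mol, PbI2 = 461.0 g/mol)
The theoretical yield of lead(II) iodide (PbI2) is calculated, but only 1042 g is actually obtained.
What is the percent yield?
Moles of Pb(NO3)2 = 924.1 g ÷ 331.22 g/mol = 2.78999 mol
Mole ratio: 1 mol PbI2 / 1 mol Pb(NO3)2
Moles of PbI2 = 2.78999 × (1/1) = 2.78999 mol
Theoretical yield = 2.78999 mol × 461.0 g/mol = 1286.2 g
Actual yield = 1042 g
Percent yield = (1042 / 1286.2) × 100% = 81.0%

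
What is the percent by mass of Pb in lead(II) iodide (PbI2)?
Mass of Pb in formula = 207.2 × 1 = 207.2 g/mol
Molar mass = 461.0 g/mol
% Pb = (207.2/461.0) × 100% = 44.95%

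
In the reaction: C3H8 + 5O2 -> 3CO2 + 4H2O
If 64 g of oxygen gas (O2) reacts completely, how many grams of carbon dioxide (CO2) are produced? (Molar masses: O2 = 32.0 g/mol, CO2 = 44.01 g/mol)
Moles of O2 = 64 g ÷ 32.0 g/mol = 2 mol
Mole ratio: 3 mol CO2 / 5 mol O2
Moles of CO2 = 2 × (3/5) = 1.2 mol
Mass of CO2 = 1.2 mol × 44.01 g/mol = 52.81 g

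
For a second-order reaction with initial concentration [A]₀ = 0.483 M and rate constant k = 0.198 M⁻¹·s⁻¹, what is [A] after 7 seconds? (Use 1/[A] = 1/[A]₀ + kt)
0.2893 M

1/[A] = 1/[A]₀ + k·t = 1/0.483 + (0.198)·(7) = 2.0704 + 1.3860 = 3.4564
[A] = 1/3.4564 = 0.2893 M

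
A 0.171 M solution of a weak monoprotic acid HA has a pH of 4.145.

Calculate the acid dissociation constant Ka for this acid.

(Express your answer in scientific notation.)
K_a = 3.00e-08

[H⁺] = 10^(−pH) = 10^(−4.145) = 7.161e-05 M. For HA ⇌ H⁺ + A⁻, Ka = x²/(C − x) = (7.161e-05)²/(0.171 − 7.161e-05) = 3.00e-08.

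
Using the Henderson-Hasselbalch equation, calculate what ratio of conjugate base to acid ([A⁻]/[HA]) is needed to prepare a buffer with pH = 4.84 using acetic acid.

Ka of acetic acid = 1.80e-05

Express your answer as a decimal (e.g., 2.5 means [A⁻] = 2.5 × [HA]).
[A⁻]/[HA] = 1.245

pKa = −log(1.80e-05) = 4.7447. pH = pKa + log([A⁻]/[HA]). 4.84 = 4.7447 + log(ratio). log(ratio) = 4.84 − 4.7447 = 0.0953. ratio = 10^(0.0953) = 1.245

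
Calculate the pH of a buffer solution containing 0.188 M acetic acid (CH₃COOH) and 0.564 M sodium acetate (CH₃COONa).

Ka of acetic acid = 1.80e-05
pH = 5.22

pKa = -log(1.80e-05) = 4.74. pH = pKa + log([A⁻]/[HA]) = 4.74 + log(0.564/0.188)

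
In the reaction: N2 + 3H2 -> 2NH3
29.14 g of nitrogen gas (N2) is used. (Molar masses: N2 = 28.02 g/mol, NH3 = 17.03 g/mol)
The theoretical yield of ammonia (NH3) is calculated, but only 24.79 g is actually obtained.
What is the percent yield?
Moles of N2 = 29.14 g ÷ 28.02 g/mol = 1.03997 mol
Mole ratio: 2 mol NH3 / 1 mol N2
Moles of NH3 = 1.03997 × (2/1) = 2.07994 mol
Theoretical yield = 2.07994 mol × 17.03 g/mol = 35.421 g
Actual yield = 24.79 g
Percent yield = (24.79 / 35.421) × 100% = 70.0%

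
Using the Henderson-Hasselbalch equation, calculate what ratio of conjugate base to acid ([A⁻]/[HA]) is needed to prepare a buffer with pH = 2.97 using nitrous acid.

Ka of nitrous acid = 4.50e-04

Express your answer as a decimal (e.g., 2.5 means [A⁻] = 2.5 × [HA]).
[A⁻]/[HA] = 0.420

pKa = −log(4.50e-04) = 3.3468. pH = pKa + log([A⁻]/[HA]). 2.97 = 3.3468 + log(ratio). log(ratio) = 2.97 − 3.3468 = -0.3768. ratio = 10^(-0.3768) = 0.420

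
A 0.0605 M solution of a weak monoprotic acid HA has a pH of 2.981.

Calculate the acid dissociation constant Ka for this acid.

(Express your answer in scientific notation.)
K_a = 1.84e-05

[H⁺] = 10^(−pH) = 10^(−2.981) = 1.045e-03 M. For HA ⇌ H⁺ + A⁻, Ka = x²/(C − x) = (1.045e-03)²/(0.0605 − 1.045e-03) = 1.84e-05.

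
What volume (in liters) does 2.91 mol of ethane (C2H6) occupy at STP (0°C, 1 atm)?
At STP, 1 mol of gas occupies 22.4 L
Volume = 2.91 mol × 22.4 L/mol = 65.18 L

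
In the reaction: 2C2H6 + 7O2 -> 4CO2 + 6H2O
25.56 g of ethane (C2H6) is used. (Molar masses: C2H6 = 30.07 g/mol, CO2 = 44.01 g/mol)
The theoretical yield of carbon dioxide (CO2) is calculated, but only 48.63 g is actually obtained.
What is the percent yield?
Moles of C2H6 = 25.56 g ÷ 30.07 g/mol = 0.850017 mol
Mole ratio: 4 mol CO2 / 2 mol C2H6
Moles of CO2 = 0.850017 × (4/2) = 1.70003 mol
Theoretical yield = 1.70003 mol × 44.01 g/mol = 74.818 g
Actual yield = 48.63 g
Percent yield = (48.63 / 74.818) × 100% = 65.0%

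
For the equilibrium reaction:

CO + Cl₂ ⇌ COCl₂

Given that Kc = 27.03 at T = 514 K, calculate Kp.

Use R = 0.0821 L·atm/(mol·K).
K_p = 0.6405

Δn = (moles gaseous products) − (moles gaseous reactants) = -1
T = 514 K; RT = 0.0821 × 514 = 42.1994
Kp = Kc·(RT)^Δn = 27.03 × (42.1994)^-1 = 27.03 × 0.023697 = 0.6405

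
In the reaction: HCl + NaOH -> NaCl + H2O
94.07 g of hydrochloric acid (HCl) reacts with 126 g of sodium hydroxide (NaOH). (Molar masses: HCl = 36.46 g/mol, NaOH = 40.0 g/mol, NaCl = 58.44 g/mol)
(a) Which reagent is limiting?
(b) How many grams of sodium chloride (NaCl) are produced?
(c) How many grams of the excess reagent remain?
(a) HCl, (b) 150.8 g, (c) 22.8 g

Moles of HCl = 94.07 g ÷ 36.46 g/mol = 2.58009 mol
Moles of NaOH = 126 g ÷ 40.0 g/mol = 3.15 mol
Moles ÷ coefficient: HCl: 2.58009/1 = 2.58, NaOH: 3.15/1 = 3.15
(a) HCl has the smaller value, so HCl is the limiting reagent.
(b) Moles of NaCl = 2.58009 mol HCl × (1/1) = 2.58009 mol; mass = 2.58009 mol × 58.44 g/mol = 150.8 g
(c) NaOH consumed = 2.58009 × (1/1) = 2.58009 mol; remaining = 3.15 − 2.58009 = 0.569912 mol; mass = 0.569912 mol × 40.0 g/mol = 22.8 g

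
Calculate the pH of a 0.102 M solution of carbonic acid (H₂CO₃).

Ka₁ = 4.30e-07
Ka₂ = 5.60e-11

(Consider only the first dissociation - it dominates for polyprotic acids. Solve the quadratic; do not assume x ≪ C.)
pH = 3.68

x² + Ka₁·x − Ka₁·C = 0 with Ka₁ = 4.30e-07, C = 0.102.
x = (−Ka₁ + √(Ka₁² + 4·Ka₁·C))/2 = 2.0921e-04 M, so pH = 3.68.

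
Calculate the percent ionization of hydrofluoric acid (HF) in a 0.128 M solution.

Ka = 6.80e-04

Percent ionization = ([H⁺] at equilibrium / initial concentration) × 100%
Percent ionization = 7.03%

Let x = [H⁺]. Ka = x²/(C - x) ⇒ x² + (6.80e-04)x - (6.80e-04)(0.128) = 0. x = 8.9957e-03. Percent = (8.9957e-03/0.128) × 100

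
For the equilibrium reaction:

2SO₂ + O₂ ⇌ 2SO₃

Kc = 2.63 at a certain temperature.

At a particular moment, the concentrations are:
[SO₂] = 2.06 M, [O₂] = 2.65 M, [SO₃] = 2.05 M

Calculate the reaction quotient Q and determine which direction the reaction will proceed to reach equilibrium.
Q = 0.374, Q < K, reaction proceeds forward (toward products)

Q = ([SO₃]^2) / ([SO₂]^2 × [O₂])
  = ((2.05)^2) / ((2.06)^2·(2.65)) = 4.2025/11.246 = 0.3737
Since Q = 0.3737 < Kc = 2.63, the reaction proceeds forward (toward products) to reach equilibrium.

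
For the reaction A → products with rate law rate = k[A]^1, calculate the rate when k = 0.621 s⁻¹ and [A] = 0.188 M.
0.1167 M/s

rate = k·[A]^1 = 0.621·(0.188)^1 = 0.621·0.188 = 0.1167 M/s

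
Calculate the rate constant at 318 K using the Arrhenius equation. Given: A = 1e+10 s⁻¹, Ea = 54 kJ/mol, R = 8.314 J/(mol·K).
1.35e+01 s⁻¹

k = A·exp(-Ea/(R·T)) = 1e+10·exp(-54000/(8.314·318)) = 1e+10·exp(-20.4247) = 1e+10·1.3479e-09 = 1.35e+01 s⁻¹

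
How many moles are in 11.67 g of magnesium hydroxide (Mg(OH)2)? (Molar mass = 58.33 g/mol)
Moles = 11.67 g ÷ 58.33 g/mol = 0.2001 mol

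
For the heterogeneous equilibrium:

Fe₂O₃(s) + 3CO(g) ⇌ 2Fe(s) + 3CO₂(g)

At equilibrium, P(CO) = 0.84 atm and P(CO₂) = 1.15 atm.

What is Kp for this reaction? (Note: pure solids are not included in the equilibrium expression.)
K_p = 2.566

Solids (Fe₂O₃, Fe) are excluded.
Kp = P(CO₂)³/P(CO)³ = (1.15)³/(0.84)³ = 1.521/0.5927 = 2.566.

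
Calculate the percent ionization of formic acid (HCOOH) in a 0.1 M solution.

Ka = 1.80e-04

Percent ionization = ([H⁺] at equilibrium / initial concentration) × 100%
Percent ionization = 4.15%

Let x = [H⁺]. Ka = x²/(C - x) ⇒ x² + (1.80e-04)x - (1.80e-04)(0.1) = 0. x = 4.1536e-03. Percent = (4.1536e-03/0.1) × 100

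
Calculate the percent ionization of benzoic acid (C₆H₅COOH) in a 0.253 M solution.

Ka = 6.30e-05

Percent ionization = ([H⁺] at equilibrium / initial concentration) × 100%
Percent ionization = 1.57%

Let x = [H⁺]. Ka = x²/(C - x) ⇒ x² + (6.30e-05)x - (6.30e-05)(0.253) = 0. x = 3.9610e-03. Percent = (3.9610e-03/0.253) × 100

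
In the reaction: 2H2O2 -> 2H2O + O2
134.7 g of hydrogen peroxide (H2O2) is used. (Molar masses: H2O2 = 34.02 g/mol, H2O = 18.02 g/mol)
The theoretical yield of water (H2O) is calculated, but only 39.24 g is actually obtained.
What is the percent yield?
Moles of H2O2 = 134.7 g ÷ 34.02 g/mol = 3.95944 mol
Mole ratio: 2 mol H2O / 2 mol H2O2
Moles of H2O = 3.95944 × (2/2) = 3.95944 mol
Theoretical yield = 3.95944 mol × 18.02 g/mol = 71.349 g
Actual yield = 39.24 g
Percent yield = (39.24 / 71.349) × 100% = 55.0%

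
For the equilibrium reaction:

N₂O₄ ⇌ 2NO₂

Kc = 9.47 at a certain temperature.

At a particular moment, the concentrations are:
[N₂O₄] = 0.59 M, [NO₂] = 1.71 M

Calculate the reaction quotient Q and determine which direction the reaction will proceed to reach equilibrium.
Q = 4.956, Q < K, reaction proceeds forward (toward products)

Q = ([NO₂]^2) / ([N₂O₄])
  = ((1.71)^2) / ((0.59)) = 2.9241/0.59 = 4.956
Since Q = 4.956 < Kc = 9.47, the reaction proceeds forward (toward products) to reach equilibrium.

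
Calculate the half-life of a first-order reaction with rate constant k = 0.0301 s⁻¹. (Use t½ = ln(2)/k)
23.03 s

t½ = ln(2)/k = 0.6931/0.0301 = 23.03 s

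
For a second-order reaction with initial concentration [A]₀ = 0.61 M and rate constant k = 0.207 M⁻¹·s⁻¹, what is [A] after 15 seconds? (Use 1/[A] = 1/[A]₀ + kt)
0.2108 M

1/[A] = 1/[A]₀ + k·t = 1/0.61 + (0.207)·(15) = 1.6393 + 3.1050 = 4.7443
[A] = 1/4.7443 = 0.2108 M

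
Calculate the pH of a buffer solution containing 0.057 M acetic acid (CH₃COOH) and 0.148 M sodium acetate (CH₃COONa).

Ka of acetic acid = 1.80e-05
pH = 5.16

pKa = -log(1.80e-05) = 4.74. pH = pKa + log([A⁻]/[HA]) = 4.74 + log(0.148/0.057)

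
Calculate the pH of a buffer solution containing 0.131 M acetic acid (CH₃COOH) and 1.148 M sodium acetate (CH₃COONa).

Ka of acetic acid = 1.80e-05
pH = 5.69

pKa = -log(1.80e-05) = 4.74. pH = pKa + log([A⁻]/[HA]) = 4.74 + log(1.148/0.131)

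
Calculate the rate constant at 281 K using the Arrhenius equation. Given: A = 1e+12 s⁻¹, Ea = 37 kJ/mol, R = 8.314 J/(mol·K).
1.32e+05 s⁻¹

k = A·exp(-Ea/(R·T)) = 1e+12·exp(-37000/(8.314·281)) = 1e+12·exp(-15.8375) = 1e+12·1.3240e-07 = 1.32e+05 s⁻¹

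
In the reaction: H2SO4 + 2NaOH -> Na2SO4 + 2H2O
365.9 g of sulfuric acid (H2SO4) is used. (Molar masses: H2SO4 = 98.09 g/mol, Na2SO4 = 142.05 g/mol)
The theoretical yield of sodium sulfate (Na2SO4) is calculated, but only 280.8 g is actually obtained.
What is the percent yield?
Moles of H2SO4 = 365.9 g ÷ 98.09 g/mol = 3.73025 mol
Mole ratio: 1 mol Na2SO4 / 1 mol H2SO4
Moles of Na2SO4 = 3.73025 × (1/1) = 3.73025 mol
Theoretical yield = 3.73025 mol × 142.05 g/mol = 529.88 g
Actual yield = 280.8 g
Percent yield = (280.8 / 529.88) × 100% = 53.0%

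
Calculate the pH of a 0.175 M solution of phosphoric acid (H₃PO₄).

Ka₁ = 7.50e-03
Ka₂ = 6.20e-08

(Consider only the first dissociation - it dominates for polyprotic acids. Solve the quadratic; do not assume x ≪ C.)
pH = 1.49

x² + Ka₁·x − Ka₁·C = 0 with Ka₁ = 7.50e-03, C = 0.175.
x = (−Ka₁ + √(Ka₁² + 4·Ka₁·C))/2 = 3.2672e-02 M, so pH = 1.49.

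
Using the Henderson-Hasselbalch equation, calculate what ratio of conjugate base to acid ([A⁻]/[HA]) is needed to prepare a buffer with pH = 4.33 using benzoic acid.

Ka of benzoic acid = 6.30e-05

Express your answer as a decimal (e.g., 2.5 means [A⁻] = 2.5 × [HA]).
[A⁻]/[HA] = 1.347

pKa = −log(6.30e-05) = 4.2007. pH = pKa + log([A⁻]/[HA]). 4.33 = 4.2007 + log(ratio). log(ratio) = 4.33 − 4.2007 = 0.1293. ratio = 10^(0.1293) = 1.347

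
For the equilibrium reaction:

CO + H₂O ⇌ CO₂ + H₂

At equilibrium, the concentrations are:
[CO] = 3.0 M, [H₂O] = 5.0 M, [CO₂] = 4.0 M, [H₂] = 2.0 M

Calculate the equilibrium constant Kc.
K_c = 0.5333

Kc = ([CO₂] × [H₂]) / ([CO] × [H₂O])
   = ((4.0)·(2.0)) / ((3.0)·(5.0))
   = 8 / 15 = 0.5333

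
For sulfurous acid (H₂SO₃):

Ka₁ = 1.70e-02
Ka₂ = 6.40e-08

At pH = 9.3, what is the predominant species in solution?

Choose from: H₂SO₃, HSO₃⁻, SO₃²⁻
SO₃²⁻

pKa1 = 1.77, pKa2 = 7.19. Each pKa is the crossover between adjacent species; pH = 9.3 lies in the region where SO₃²⁻ predominates.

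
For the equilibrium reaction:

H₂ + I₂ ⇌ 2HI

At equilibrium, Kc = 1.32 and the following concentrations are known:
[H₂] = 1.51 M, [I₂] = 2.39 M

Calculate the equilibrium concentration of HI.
[HI] = 2.1826 M

Kc = ([HI]^2) / ([H₂] × [I₂]) = 1.32
[HI]^2 = Kc · (reactant terms)/(other product terms) = 1.32 · 3.6089 / 1 = 4.7637
[HI] = (4.7637)^(1/2) = 2.1826 M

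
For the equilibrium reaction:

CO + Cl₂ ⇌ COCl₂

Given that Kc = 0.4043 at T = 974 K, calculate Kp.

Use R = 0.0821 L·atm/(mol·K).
K_p = 0.0051

Δn = (moles gaseous products) − (moles gaseous reactants) = -1
T = 974 K; RT = 0.0821 × 974 = 79.9654
Kp = Kc·(RT)^Δn = 0.4043 × (79.9654)^-1 = 0.4043 × 0.0125054 = 0.0051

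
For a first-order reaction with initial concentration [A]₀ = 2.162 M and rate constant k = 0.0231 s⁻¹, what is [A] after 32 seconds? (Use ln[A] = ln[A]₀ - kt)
1.0323 M

ln[A] = ln[A]₀ - k·t = ln(2.162) - (0.0231)·(32) = 0.7710 - 0.7392 = 0.0318
[A] = e^(0.0318) = 1.0323 M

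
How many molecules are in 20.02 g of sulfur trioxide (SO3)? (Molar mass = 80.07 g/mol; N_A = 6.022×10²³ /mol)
Moles = 20.02 g ÷ 80.07 g/mol = 0.250031 mol
Molecules = 0.250031 mol × 6.022×10²³ /mol = 1.506e+23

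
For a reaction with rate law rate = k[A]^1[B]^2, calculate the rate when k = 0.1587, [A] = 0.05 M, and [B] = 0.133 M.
0.0001404 M/s

rate = k·[A]^1·[B]^2 = 0.1587·(0.05)^1·(0.133)^2 = 0.1587·0.05·0.017689 = 0.0001404 M/s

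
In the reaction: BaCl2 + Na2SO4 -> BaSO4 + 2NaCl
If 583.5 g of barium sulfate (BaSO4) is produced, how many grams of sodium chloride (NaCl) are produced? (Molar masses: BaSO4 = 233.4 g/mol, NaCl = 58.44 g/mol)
Moles of BaSO4 = 583.5 g ÷ 233.4 g/mol = 2.5 mol
Mole ratio: 2 mol NaCl / 1 mol BaSO4
Moles of NaCl = 2.5 × (2/1) = 5 mol
Mass of NaCl = 5 mol × 58.44 g/mol = 292.2 g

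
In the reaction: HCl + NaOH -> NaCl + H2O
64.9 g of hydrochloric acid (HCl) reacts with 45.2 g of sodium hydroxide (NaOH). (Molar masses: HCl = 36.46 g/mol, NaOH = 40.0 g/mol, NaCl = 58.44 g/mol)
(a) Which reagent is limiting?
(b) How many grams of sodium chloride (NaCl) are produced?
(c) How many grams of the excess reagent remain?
(a) NaOH, (b) 66.04 g, (c) 23.7 g

Moles of HCl = 64.9 g ÷ 36.46 g/mol = 1.78003 mol
Moles of NaOH = 45.2 g ÷ 40.0 g/mol = 1.13 mol
Moles ÷ coefficient: HCl: 1.78003/1 = 1.78, NaOH: 1.13/1 = 1.13
(a) NaOH has the smaller value, so NaOH is the limiting reagent.
(b) Moles of NaCl = 1.13 mol NaOH × (1/1) = 1.13 mol; mass = 1.13 mol × 58.44 g/mol = 66.04 g
(c) HCl consumed = 1.13 × (1/1) = 1.13 mol; remaining = 1.78003 − 1.13 = 0.650033 mol; mass = 0.650033 mol × 36.46 g/mol = 23.7 g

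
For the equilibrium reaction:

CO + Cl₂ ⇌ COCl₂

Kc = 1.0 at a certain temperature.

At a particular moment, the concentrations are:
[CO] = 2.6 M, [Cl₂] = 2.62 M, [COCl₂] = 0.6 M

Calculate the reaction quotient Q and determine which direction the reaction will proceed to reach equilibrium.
Q = 0.088, Q < K, reaction proceeds forward (toward products)

Q = ([COCl₂]) / ([CO] × [Cl₂])
  = ((0.6)) / ((2.6)·(2.62)) = 0.6/6.812 = 0.08808
Since Q = 0.08808 < Kc = 1.0, the reaction proceeds forward (toward products) to reach equilibrium.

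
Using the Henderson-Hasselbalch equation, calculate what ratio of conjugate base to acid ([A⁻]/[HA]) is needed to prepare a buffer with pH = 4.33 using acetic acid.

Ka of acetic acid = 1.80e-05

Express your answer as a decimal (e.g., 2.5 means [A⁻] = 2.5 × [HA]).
[A⁻]/[HA] = 0.385

pKa = −log(1.80e-05) = 4.7447. pH = pKa + log([A⁻]/[HA]). 4.33 = 4.7447 + log(ratio). log(ratio) = 4.33 − 4.7447 = -0.4147. ratio = 10^(-0.4147) = 0.385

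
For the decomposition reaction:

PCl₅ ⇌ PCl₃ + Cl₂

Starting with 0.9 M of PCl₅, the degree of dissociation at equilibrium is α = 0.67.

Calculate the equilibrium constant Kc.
K_c = 1.2243

x = α·[A]₀ = 0.67 × 0.9 = 0.603 M dissociated.
At eq: [PCl₅] = 0.9 − 0.603 = 0.297 M; [PCl₃] = [Cl₂] = x = 0.603 M.
Kc = [PCl₃][Cl₂]/[PCl₅] = (0.603)²/0.297 = 1.224.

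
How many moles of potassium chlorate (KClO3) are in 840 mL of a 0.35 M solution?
Moles = Molarity × Volume (L)
Moles = 0.35 M × 0.84 L = 0.294 mol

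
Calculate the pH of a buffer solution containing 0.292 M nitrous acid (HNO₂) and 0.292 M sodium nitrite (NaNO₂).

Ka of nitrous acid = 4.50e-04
pH = 3.35

pKa = -log(4.50e-04) = 3.35. pH = pKa + log([A⁻]/[HA]) = 3.35 + log(0.292/0.292)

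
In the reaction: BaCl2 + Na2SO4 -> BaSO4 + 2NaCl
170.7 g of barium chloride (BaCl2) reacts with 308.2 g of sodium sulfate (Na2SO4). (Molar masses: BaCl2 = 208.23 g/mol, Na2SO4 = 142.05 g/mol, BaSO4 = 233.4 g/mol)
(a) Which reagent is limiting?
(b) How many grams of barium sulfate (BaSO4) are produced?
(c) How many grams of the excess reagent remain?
(a) BaCl2, (b) 191.3 g, (c) 191.8 g

Moles of BaCl2 = 170.7 g ÷ 208.23 g/mol = 0.819767 mol
Moles of Na2SO4 = 308.2 g ÷ 142.05 g/mol = 2.16966 mol
Moles ÷ coefficient: BaCl2: 0.819767/1 = 0.8198, Na2SO4: 2.16966/1 = 2.17
(a) BaCl2 has the smaller value, so BaCl2 is the limiting reagent.
(b) Moles of BaSO4 = 0.819767 mol BaCl2 × (1/1) = 0.819767 mol; mass = 0.819767 mol × 233.4 g/mol = 191.3 g
(c) Na2SO4 consumed = 0.819767 × (1/1) = 0.819767 mol; remaining = 2.16966 − 0.819767 = 1.34989 mol; mass = 1.34989 mol × 142.05 g/mol = 191.8 g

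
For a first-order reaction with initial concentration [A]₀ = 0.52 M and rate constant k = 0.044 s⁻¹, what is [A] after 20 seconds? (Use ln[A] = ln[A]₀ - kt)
0.2157 M

ln[A] = ln[A]₀ - k·t = ln(0.52) - (0.044)·(20) = -0.6539 - 0.8800 = -1.5339
[A] = e^(-1.5339) = 0.2157 M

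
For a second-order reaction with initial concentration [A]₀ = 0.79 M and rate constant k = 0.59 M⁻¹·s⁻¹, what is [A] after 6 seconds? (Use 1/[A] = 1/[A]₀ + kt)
0.2081 M

1/[A] = 1/[A]₀ + k·t = 1/0.79 + (0.59)·(6) = 1.2658 + 3.5400 = 4.8058
[A] = 1/4.8058 = 0.2081 M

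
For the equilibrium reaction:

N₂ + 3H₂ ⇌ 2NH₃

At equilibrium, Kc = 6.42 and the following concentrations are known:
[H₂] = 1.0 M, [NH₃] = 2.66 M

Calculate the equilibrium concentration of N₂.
[N₂] = 1.1021 M

Kc = ([NH₃]^2) / ([N₂] × [H₂]^3) = 6.42
[N₂]^1 = (product terms)/(Kc · other reactant terms) = 7.0756 / (6.42 · 1) = 1.1021
[N₂] = 1.1021 M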